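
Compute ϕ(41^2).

φ(41^2) = 41^1·(41−1) = 41·40 = 1640.

1640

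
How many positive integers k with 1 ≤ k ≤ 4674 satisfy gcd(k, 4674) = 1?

First factor: 4674 = 2 × 3 × 19 × 41.
φ(4674) = 4674 · (1 − 1/2) · (1 − 1/3) · (1 − 1/19) · (1 − 1/41)
       = 4674 · 1440/4674 = 1440.

1440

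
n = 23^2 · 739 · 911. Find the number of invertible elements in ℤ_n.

φ(23^2) = 23^2 − 23^1 = 529 − 23 = 506.
φ(739) = 739 − 1 = 738.
φ(911) = 911 − 1 = 910.
φ(356138141) = 506 × 738 × 910 = 339819480.

339819480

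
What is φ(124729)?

124729 = 11 * 17 * 23 * 29.
φ(124729) = 124729 · (1 − 1/11) · (1 − 1/17) · (1 − 1/23) · (1 − 1/29)
       = 124729 · 98560/124729 = 98560.

98560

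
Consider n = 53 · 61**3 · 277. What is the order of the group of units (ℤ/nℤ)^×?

3204227520

φ(3332308061) = 3332308061 · (1 − 1/53) · (1 − 1/61) · (1 − 1/277)
       = 3332308061 · 861120/895541 = 3204227520.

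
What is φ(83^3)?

φ(83^3) = 83^3 − 83^2 = 571787 − 6889 = 564898.

564898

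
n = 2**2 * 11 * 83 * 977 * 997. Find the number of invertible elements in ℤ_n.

1594237440

φ(3557299988) = 3557299988 · (1 − 1/2) · (1 − 1/11) · (1 − 1/83) · (1 − 1/977) · (1 − 1/997)
       = 3557299988 · 797118720/1778649994 = 1594237440.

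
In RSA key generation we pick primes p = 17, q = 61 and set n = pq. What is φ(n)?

φ(pq) = (p−1)(q−1) = 16 · 60 = 960.

960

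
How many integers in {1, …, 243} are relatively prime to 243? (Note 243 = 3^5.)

162

φ(3^5) = 3^5 − 3^4 = 243 − 81 = 162.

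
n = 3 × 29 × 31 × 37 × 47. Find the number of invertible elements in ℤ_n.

φ(4690083) = 4690083 · (1 − 1/3) · (1 − 1/29) · (1 − 1/31) · (1 − 1/37) · (1 − 1/47)
       = 4690083 · 2782080/4690083 = 2782080.

2782080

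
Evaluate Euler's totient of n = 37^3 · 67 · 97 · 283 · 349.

φ(32513488686649) = 32513488686649 · (1 − 1/37) · (1 − 1/67) · (1 − 1/97) · (1 − 1/283) · (1 − 1/349)
       = 32513488686649 · 22384429056/23749809121 = 30644283377664.

30644283377664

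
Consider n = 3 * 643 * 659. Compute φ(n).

φ(1271211) = 1271211 · (1 − 1/3) · (1 − 1/643) · (1 − 1/659)
       = 1271211 · 844872/1271211 = 844872.

844872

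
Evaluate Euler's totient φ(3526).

1680

3526 = 2 * 41 * 43.
φ(3526) = 3526 · (1 − 1/2) · (1 − 1/41) · (1 − 1/43)
       = 3526 · 1680/3526 = 1680.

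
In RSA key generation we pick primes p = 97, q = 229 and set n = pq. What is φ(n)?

φ(n) = (p − 1)(q − 1) = (97−1)(229−1) = 96·228 = 21888.

21888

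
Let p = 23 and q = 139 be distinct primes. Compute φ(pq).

φ(n) = (p − 1)(q − 1) = (23−1)(139−1) = 22·138 = 3036.

3036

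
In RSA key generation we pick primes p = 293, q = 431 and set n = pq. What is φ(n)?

φ(pq) = (p−1)(q−1) = 292 · 430 = 125560.

125560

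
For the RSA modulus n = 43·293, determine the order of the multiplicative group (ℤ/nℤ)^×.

φ(pq) = (p−1)(q−1) = 42 · 292 = 12264.

12264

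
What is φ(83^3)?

φ(83^3) = 83^2·(83−1) = 6889·82 = 564898.

564898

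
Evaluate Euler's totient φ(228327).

126720

First factor: 228327 = 3 · 11**2 · 17 · 37.
φ(228327) = 228327 · (1 − 1/3) · (1 − 1/11) · (1 − 1/17) · (1 − 1/37)
       = 228327 · 11520/20757 = 126720.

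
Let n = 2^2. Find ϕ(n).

2

φ(4) = 4 · (1 − 1/2)
       = 4 · 1/2 = 2.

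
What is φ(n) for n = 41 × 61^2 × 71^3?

51660168000

φ(54603260071) = 54603260071 · (1 − 1/41) · (1 − 1/61) · (1 − 1/71)
       = 54603260071 · 168000/177571 = 51660168000.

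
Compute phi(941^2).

884540

φ(885481) = 885481 · (1 − 1/941)
       = 885481 · 940/941 = 884540.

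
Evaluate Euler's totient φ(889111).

Factor 889111: 889111 = 23 · 29 · 31 · 43.
φ(889111) = 889111 · (1 − 1/23) · (1 − 1/29) · (1 − 1/31) · (1 − 1/43)
       = 889111 · 776160/889111 = 776160.

776160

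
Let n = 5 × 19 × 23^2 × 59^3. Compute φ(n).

7355547936

φ(10321321645) = 10321321645 · (1 − 1/5) · (1 − 1/19) · (1 − 1/23) · (1 − 1/59)
       = 10321321645 · 91872/128915 = 7355547936.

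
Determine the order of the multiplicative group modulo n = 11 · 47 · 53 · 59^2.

φ(95382881) = 95382881 · (1 − 1/11) · (1 − 1/47) · (1 − 1/53) · (1 − 1/59)
       = 95382881 · 1387360/1616659 = 81854240.

81854240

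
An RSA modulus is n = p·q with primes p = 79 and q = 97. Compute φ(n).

7488

φ(n) = (p − 1)(q − 1) = (79−1)(97−1) = 78·96 = 7488.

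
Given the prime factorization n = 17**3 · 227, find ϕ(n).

1045024

φ(17^3) = 17^3 − 17^2 = 4913 − 289 = 4624.
φ(227) = 227 − 1 = 226.
φ(1115251) = 4624 × 226 = 1045024.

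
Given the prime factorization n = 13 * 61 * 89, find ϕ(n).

63360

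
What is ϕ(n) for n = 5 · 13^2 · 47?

28704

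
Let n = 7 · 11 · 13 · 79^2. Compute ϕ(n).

4436640

φ(7) = 7 − 1 = 6.
φ(11) = 11 − 1 = 10.
φ(13) = 13 − 1 = 12.
φ(79^2) = 79^1·(79−1) = 79·78 = 6162.
Multiply: 6 · 10 · 12 · 6162 = 4436640.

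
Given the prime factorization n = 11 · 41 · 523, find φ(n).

φ(11) = 11 − 1 = 10.
φ(41) = 41 − 1 = 40.
φ(523) = 523 − 1 = 522.
φ(235873) = 10 × 40 × 522 = 208800.

208800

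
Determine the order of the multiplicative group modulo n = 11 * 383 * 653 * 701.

1743448000

φ(11) = 11 − 1 = 10.
φ(383) = 383 − 1 = 382.
φ(653) = 653 − 1 = 652.
φ(701) = 701 − 1 = 700.
Since φ is multiplicative, φ(1928513389) = 10 · 382 · 652 · 700 = 1743448000.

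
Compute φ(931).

First factor: 931 = 7^2 · 19.
φ(931) = 931 · (1 − 1/7) · (1 − 1/19)
       = 931 · 108/133 = 756.

756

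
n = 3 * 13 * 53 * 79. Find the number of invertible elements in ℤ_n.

97344

φ(3) = 3 − 1 = 2.
φ(13) = 13 − 1 = 12.
φ(53) = 53 − 1 = 52.
φ(79) = 79 − 1 = 78.
Since φ is multiplicative, φ(163293) = 2 · 12 · 52 · 78 = 97344.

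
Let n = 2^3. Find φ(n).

4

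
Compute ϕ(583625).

Prime factorization: 583625 = 5^3 × 7 × 23 × 29.
φ(5^3) = 5^2·(5−1) = 25·4 = 100.
φ(7) = 7 − 1 = 6.
φ(23) = 23 − 1 = 22.
φ(29) = 29 − 1 = 28.
Multiply: 100 · 6 · 22 · 28 = 369600.

369600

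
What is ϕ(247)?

247 = 13 × 19.
φ(13) = 13 − 1 = 12.
φ(19) = 19 − 1 = 18.
Multiply: 12 · 18 = 216.

216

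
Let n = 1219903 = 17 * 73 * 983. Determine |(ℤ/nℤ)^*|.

φ(17) = 17 − 1 = 16.
φ(73) = 73 − 1 = 72.
φ(983) = 983 − 1 = 982.
Multiply: 16 · 72 · 982 = 1131264.

1131264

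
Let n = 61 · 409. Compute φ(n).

24480

φ(61) = 61 − 1 = 60.
φ(409) = 409 − 1 = 408.
Since φ is multiplicative, φ(24949) = 60 · 408 = 24480.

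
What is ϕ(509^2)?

258572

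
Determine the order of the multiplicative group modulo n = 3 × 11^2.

φ(363) = 363 · (1 − 1/3) · (1 − 1/11)
       = 363 · 20/33 = 220.

220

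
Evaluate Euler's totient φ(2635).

1920

Factor 2635: 2635 = 5 × 17 × 31.
φ(5) = 5 − 1 = 4.
φ(17) = 17 − 1 = 16.
φ(31) = 31 − 1 = 30.
φ(2635) = 4 × 16 × 30 = 1920.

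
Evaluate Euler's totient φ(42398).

18816

Factor 42398: 42398 = 2 · 17 · 29 · 43.
φ(42398) = 42398 · (1 − 1/2) · (1 − 1/17) · (1 − 1/29) · (1 − 1/43)
       = 42398 · 18816/42398 = 18816.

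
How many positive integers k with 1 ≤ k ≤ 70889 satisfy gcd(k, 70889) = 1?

51840

70889 = 7 * 13 * 19 * 41.
φ(7) = 7 − 1 = 6.
φ(13) = 13 − 1 = 12.
φ(19) = 19 − 1 = 18.
φ(41) = 41 − 1 = 40.
φ(70889) = 6 × 12 × 18 × 40 = 51840.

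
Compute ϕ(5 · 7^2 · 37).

6048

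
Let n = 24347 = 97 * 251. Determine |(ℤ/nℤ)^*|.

24000

φ(97) = 97 − 1 = 96.
φ(251) = 251 − 1 = 250.
Since φ is multiplicative, φ(24347) = 96 · 250 = 24000.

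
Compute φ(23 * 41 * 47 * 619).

φ(23) = 23 − 1 = 22.
φ(41) = 41 − 1 = 40.
φ(47) = 47 − 1 = 46.
φ(619) = 619 − 1 = 618.
φ(27434699) = 22 × 40 × 46 × 618 = 25016640.

25016640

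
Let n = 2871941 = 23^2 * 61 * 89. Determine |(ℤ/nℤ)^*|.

2671680

φ(2871941) = 2871941 · (1 − 1/23) · (1 − 1/61) · (1 − 1/89)
       = 2871941 · 116160/124867 = 2671680.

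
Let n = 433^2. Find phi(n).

187056

φ(187489) = 187489 · (1 − 1/433)
       = 187489 · 432/433 = 187056.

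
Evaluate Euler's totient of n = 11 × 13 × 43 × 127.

φ(780923) = 780923 · (1 − 1/11) · (1 − 1/13) · (1 − 1/43) · (1 − 1/127)
       = 780923 · 635040/780923 = 635040.

635040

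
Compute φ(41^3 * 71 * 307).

1440280800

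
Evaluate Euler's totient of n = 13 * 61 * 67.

47520

φ(13) = 13 − 1 = 12.
φ(61) = 61 − 1 = 60.
φ(67) = 67 − 1 = 66.
Multiply: 12 · 60 · 66 = 47520.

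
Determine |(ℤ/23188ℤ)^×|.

9600

First factor: 23188 = 2^2 * 11 * 17 * 31.
φ(2^2) = 2^1·(2−1) = 2·1 = 2.
φ(11) = 11 − 1 = 10.
φ(17) = 17 − 1 = 16.
φ(31) = 31 − 1 = 30.
Since φ is multiplicative, φ(23188) = 2 · 10 · 16 · 30 = 9600.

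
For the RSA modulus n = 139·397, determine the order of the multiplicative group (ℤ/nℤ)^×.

For distinct primes, φ(pq) = (p−1)(q−1) = 138 × 396 = 54648.

54648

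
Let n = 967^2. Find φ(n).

934122

φ(967^2) = 967^1·(967−1) = 967·966 = 934122.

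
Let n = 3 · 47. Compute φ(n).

φ(3) = 3 − 1 = 2.
φ(47) = 47 − 1 = 46.
Multiply: 2 · 46 = 92.

92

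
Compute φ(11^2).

110

φ(11^2) = 11^2 − 11^1 = 121 − 11 = 110.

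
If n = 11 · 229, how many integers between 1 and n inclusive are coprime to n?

φ(11) = 11 − 1 = 10.
φ(229) = 229 − 1 = 228.
Since φ is multiplicative, φ(2519) = 10 · 228 = 2280.

2280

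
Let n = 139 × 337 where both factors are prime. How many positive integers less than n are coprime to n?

46368

For distinct primes, φ(pq) = (p−1)(q−1) = 138 × 336 = 46368.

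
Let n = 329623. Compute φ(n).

First factor: 329623 = 7**3 · 31**2.
φ(7^3) = 7^3 − 7^2 = 343 − 49 = 294.
φ(31^2) = 31^1·(31−1) = 31·30 = 930.
Multiply: 294 · 930 = 273420.

273420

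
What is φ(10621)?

9072

Prime factorization: 10621 = 13 * 19 * 43.
φ(10621) = 10621 · (1 − 1/13) · (1 − 1/19) · (1 − 1/43)
       = 10621 · 9072/10621 = 9072.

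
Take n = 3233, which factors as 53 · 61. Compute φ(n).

φ(3233) = 3233 · (1 − 1/53) · (1 − 1/61)
       = 3233 · 3120/3233 = 3120.

3120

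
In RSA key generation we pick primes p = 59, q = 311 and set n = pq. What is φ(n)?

17980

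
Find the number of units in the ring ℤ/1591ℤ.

1512

Factor 1591: 1591 = 37 · 43.
φ(37) = 37 − 1 = 36.
φ(43) = 43 − 1 = 42.
φ(1591) = 36 × 42 = 1512.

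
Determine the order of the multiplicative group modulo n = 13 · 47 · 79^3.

φ(13) = 13 − 1 = 12.
φ(47) = 47 − 1 = 46.
φ(79^3) = 79^2·(79−1) = 6241·78 = 486798.
Multiply: 12 · 46 · 486798 = 268712496.

268712496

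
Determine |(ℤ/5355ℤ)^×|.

2304

First factor: 5355 = 3**2 × 5 × 7 × 17.
φ(3^2) = 3^2 − 3^1 = 9 − 3 = 6.
φ(5) = 5 − 1 = 4.
φ(7) = 7 − 1 = 6.
φ(17) = 17 − 1 = 16.
φ(5355) = 6 × 4 × 6 × 16 = 2304.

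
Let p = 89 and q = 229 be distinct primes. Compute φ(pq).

φ(89) = 89 − 1 = 88.
φ(229) = 229 − 1 = 228.
φ(20381) = 88 × 228 = 20064.

20064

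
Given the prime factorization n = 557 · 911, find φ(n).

φ(557) = 557 − 1 = 556.
φ(911) = 911 − 1 = 910.
Multiply: 556 · 910 = 505960.

505960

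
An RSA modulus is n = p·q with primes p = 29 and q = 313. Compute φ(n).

For distinct primes, φ(pq) = (p−1)(q−1) = 28 × 312 = 8736.

8736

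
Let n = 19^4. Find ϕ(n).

123462

φ(19^4) = 19^4 − 19^3 = 130321 − 6859 = 123462.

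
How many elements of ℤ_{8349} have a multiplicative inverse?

4840

Prime factorization: 8349 = 3 * 11^2 * 23.
φ(3) = 3 − 1 = 2.
φ(11^2) = 11^1·(11−1) = 11·10 = 110.
φ(23) = 23 − 1 = 22.
Since φ is multiplicative, φ(8349) = 2 · 110 · 22 = 4840.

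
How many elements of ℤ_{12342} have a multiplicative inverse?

Prime factorization: 12342 = 2 * 3 * 11^2 * 17.
φ(12342) = 12342 · (1 − 1/2) · (1 − 1/3) · (1 − 1/11) · (1 − 1/17)
       = 12342 · 320/1122 = 3520.

3520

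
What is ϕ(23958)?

23958 = 2 * 3^2 * 11^3.
φ(23958) = 23958 · (1 − 1/2) · (1 − 1/3) · (1 − 1/11)
       = 23958 · 20/66 = 7260.

7260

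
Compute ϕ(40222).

40222 = 2 × 7 × 13**2 × 17.
φ(40222) = 40222 · (1 − 1/2) · (1 − 1/7) · (1 − 1/13) · (1 − 1/17)
       = 40222 · 1152/3094 = 14976.

14976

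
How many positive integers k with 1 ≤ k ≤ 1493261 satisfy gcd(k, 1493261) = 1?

1108800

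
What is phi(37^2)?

1332

φ(1369) = 1369 · (1 − 1/37)
       = 1369 · 36/37 = 1332.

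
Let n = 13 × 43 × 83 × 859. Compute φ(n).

35459424

φ(13) = 13 − 1 = 12.
φ(43) = 43 − 1 = 42.
φ(83) = 83 − 1 = 82.
φ(859) = 859 − 1 = 858.
Multiply: 12 · 42 · 82 · 858 = 35459424.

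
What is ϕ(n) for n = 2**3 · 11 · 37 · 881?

φ(2868536) = 2868536 · (1 − 1/2) · (1 − 1/11) · (1 − 1/37) · (1 − 1/881)
       = 2868536 · 316800/717134 = 1267200.

1267200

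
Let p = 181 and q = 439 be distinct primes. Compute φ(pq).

78840

φ(79459) = 79459 · (1 − 1/181) · (1 − 1/439)
       = 79459 · 78840/79459 = 78840.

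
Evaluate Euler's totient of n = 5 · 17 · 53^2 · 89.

15521792

φ(21250085) = 21250085 · (1 − 1/5) · (1 − 1/17) · (1 − 1/53) · (1 − 1/89)
       = 21250085 · 292864/400945 = 15521792.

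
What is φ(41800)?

Prime factorization: 41800 = 2^3 · 5^2 · 11 · 19.
φ(41800) = 41800 · (1 − 1/2) · (1 − 1/5) · (1 − 1/11) · (1 − 1/19)
       = 41800 · 720/2090 = 14400.

14400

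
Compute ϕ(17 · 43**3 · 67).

82006848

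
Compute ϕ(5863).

Factor 5863: 5863 = 11 * 13 * 41.
φ(11) = 11 − 1 = 10.
φ(13) = 13 − 1 = 12.
φ(41) = 41 − 1 = 40.
Multiply: 10 · 12 · 40 = 4800.

4800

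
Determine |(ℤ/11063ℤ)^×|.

Factor 11063: 11063 = 13 × 23 × 37.
φ(13) = 13 − 1 = 12.
φ(23) = 23 − 1 = 22.
φ(37) = 37 − 1 = 36.
Since φ is multiplicative, φ(11063) = 12 · 22 · 36 = 9504.

9504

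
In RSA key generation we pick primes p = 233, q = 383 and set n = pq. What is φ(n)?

88624

φ(89239) = 89239 · (1 − 1/233) · (1 − 1/383)
       = 89239 · 88624/89239 = 88624.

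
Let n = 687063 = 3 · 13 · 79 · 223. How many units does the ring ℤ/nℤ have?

φ(687063) = 687063 · (1 − 1/3) · (1 − 1/13) · (1 − 1/79) · (1 − 1/223)
       = 687063 · 415584/687063 = 415584.

415584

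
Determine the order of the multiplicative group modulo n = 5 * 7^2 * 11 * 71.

117600

φ(5) = 5 − 1 = 4.
φ(7^2) = 7^1·(7−1) = 7·6 = 42.
φ(11) = 11 − 1 = 10.
φ(71) = 71 − 1 = 70.
Since φ is multiplicative, φ(191345) = 4 · 42 · 10 · 70 = 117600.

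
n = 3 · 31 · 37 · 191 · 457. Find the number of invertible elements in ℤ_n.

187142400

φ(300354567) = 300354567 · (1 − 1/3) · (1 − 1/31) · (1 − 1/37) · (1 − 1/191) · (1 − 1/457)
       = 300354567 · 187142400/300354567 = 187142400.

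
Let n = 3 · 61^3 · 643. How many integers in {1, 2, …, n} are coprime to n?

286665840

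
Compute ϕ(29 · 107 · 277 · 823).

673356096

φ(707394013) = 707394013 · (1 − 1/29) · (1 − 1/107) · (1 − 1/277) · (1 − 1/823)
       = 707394013 · 673356096/707394013 = 673356096.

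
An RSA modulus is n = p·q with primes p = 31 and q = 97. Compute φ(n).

2880

For distinct primes, φ(pq) = (p−1)(q−1) = 30 × 96 = 2880.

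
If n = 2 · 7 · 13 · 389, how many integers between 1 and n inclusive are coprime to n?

27936

φ(70798) = 70798 · (1 − 1/2) · (1 − 1/7) · (1 − 1/13) · (1 − 1/389)
       = 70798 · 27936/70798 = 27936.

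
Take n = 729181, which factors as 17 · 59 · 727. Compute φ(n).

φ(729181) = 729181 · (1 − 1/17) · (1 − 1/59) · (1 − 1/727)
       = 729181 · 673728/729181 = 673728.

673728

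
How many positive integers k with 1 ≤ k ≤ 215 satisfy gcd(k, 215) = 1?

168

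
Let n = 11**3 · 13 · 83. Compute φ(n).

1190640

φ(11^3) = 11^2·(11−1) = 121·10 = 1210.
φ(13) = 13 − 1 = 12.
φ(83) = 83 − 1 = 82.
φ(1436149) = 1210 × 12 × 82 = 1190640.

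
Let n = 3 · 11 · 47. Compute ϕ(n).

φ(3) = 3 − 1 = 2.
φ(11) = 11 − 1 = 10.
φ(47) = 47 − 1 = 46.
Multiply: 2 · 10 · 46 = 920.

920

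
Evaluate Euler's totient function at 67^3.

φ(300763) = 300763 · (1 − 1/67)
       = 300763 · 66/67 = 296274.

296274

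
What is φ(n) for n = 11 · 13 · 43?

φ(6149) = 6149 · (1 − 1/11) · (1 − 1/13) · (1 − 1/43)
       = 6149 · 5040/6149 = 5040.

5040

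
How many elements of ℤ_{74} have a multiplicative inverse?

36

74 = 2 * 37.
φ(74) = 74 · (1 − 1/2) · (1 − 1/37)
       = 74 · 36/74 = 36.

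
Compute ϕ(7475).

5280

Factor 7475: 7475 = 5^2 · 13 · 23.
φ(5^2) = 5^1·(5−1) = 5·4 = 20.
φ(13) = 13 − 1 = 12.
φ(23) = 23 − 1 = 22.
φ(7475) = 20 × 12 × 22 = 5280.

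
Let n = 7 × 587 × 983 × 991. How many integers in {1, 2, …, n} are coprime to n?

3418184880

φ(4002794677) = 4002794677 · (1 − 1/7) · (1 − 1/587) · (1 − 1/983) · (1 − 1/991)
       = 4002794677 · 3418184880/4002794677 = 3418184880.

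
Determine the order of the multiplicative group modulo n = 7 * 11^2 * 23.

14520

φ(19481) = 19481 · (1 − 1/7) · (1 − 1/11) · (1 − 1/23)
       = 19481 · 1320/1771 = 14520.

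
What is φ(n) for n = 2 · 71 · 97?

6720

φ(13774) = 13774 · (1 − 1/2) · (1 − 1/71) · (1 − 1/97)
       = 13774 · 6720/13774 = 6720.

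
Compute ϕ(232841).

181440

Factor 232841: 232841 = 7 × 29 × 31 × 37.
φ(7) = 7 − 1 = 6.
φ(29) = 29 − 1 = 28.
φ(31) = 31 − 1 = 30.
φ(37) = 37 − 1 = 36.
φ(232841) = 6 × 28 × 30 × 36 = 181440.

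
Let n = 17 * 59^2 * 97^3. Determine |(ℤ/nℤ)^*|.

49455510528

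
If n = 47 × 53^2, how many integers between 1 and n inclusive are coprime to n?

φ(47) = 47 − 1 = 46.
φ(53^2) = 53^1·(53−1) = 53·52 = 2756.
φ(132023) = 46 × 2756 = 126776.

126776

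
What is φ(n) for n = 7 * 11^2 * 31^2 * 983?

φ(7) = 7 − 1 = 6.
φ(11^2) = 11^2 − 11^1 = 121 − 11 = 110.
φ(31^2) = 31^2 − 31^1 = 961 − 31 = 930.
φ(983) = 983 − 1 = 982.
φ(800129561) = 6 × 110 × 930 × 982 = 602751600.

602751600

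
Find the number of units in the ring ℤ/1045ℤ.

1045 = 5 · 11 · 19.
φ(5) = 5 − 1 = 4.
φ(11) = 11 − 1 = 10.
φ(19) = 19 − 1 = 18.
Multiply: 4 · 10 · 18 = 720.

720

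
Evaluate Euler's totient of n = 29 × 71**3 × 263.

φ(2729787197) = 2729787197 · (1 − 1/29) · (1 − 1/71) · (1 − 1/263)
       = 2729787197 · 513520/541517 = 2588654320.

2588654320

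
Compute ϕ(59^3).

201898

φ(205379) = 205379 · (1 − 1/59)
       = 205379 · 58/59 = 201898.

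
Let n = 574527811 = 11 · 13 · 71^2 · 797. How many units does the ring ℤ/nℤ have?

474734400

φ(574527811) = 574527811 · (1 − 1/11) · (1 − 1/13) · (1 − 1/71) · (1 − 1/797)
       = 574527811 · 6686400/8091941 = 474734400.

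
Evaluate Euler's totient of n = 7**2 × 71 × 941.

φ(3273739) = 3273739 · (1 − 1/7) · (1 − 1/71) · (1 − 1/941)
       = 3273739 · 394800/467677 = 2763600.

2763600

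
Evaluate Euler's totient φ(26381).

23760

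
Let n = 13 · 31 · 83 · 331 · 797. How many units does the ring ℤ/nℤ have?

7754313600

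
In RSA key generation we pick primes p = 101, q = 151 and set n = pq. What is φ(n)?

15000

φ(pq) = (p−1)(q−1) = 100 · 150 = 15000.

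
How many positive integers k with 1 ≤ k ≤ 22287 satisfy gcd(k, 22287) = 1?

Factor 22287: 22287 = 3 · 17 · 19 · 23.
φ(3) = 3 − 1 = 2.
φ(17) = 17 − 1 = 16.
φ(19) = 19 − 1 = 18.
φ(23) = 23 − 1 = 22.
Since φ is multiplicative, φ(22287) = 2 · 16 · 18 · 22 = 12672.

12672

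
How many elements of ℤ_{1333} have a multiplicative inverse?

1260

Factor 1333: 1333 = 31 * 43.
φ(1333) = 1333 · (1 − 1/31) · (1 − 1/43)
       = 1333 · 1260/1333 = 1260.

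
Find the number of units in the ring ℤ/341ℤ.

Prime factorization: 341 = 11 · 31.
φ(11) = 11 − 1 = 10.
φ(31) = 31 − 1 = 30.
Since φ is multiplicative, φ(341) = 10 · 30 = 300.

300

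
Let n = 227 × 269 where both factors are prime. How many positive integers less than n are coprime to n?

60568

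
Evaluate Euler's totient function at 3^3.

φ(27) = 27 · (1 − 1/3)
       = 27 · 2/3 = 18.

18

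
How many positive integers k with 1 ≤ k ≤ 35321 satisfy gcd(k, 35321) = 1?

28080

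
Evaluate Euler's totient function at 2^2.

φ(2^2) = 2^1·(2−1) = 2·1 = 2.

2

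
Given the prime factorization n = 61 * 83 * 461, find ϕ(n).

2263200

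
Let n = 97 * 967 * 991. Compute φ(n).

91808640

φ(97) = 97 − 1 = 96.
φ(967) = 967 − 1 = 966.
φ(991) = 991 − 1 = 990.
Multiply: 96 · 966 · 990 = 91808640.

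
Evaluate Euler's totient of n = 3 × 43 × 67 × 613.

3392928

φ(3) = 3 − 1 = 2.
φ(43) = 43 − 1 = 42.
φ(67) = 67 − 1 = 66.
φ(613) = 613 − 1 = 612.
Since φ is multiplicative, φ(5298159) = 2 · 42 · 66 · 612 = 3392928.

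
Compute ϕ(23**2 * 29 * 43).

φ(23^2) = 23^2 − 23^1 = 529 − 23 = 506.
φ(29) = 29 − 1 = 28.
φ(43) = 43 − 1 = 42.
Multiply: 506 · 28 · 42 = 595056.

595056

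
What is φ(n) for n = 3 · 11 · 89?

1760

φ(2937) = 2937 · (1 − 1/3) · (1 − 1/11) · (1 − 1/89)
       = 2937 · 1760/2937 = 1760.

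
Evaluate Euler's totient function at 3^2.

6

φ(9) = 9 · (1 − 1/3)
       = 9 · 2/3 = 6.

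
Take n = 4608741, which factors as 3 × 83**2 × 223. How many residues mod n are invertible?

φ(4608741) = 4608741 · (1 − 1/3) · (1 − 1/83) · (1 − 1/223)
       = 4608741 · 36408/55527 = 3021864.

3021864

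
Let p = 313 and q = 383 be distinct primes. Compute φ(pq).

119184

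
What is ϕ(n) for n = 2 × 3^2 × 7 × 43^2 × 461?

29907360

φ(107401014) = 107401014 · (1 − 1/2) · (1 − 1/3) · (1 − 1/7) · (1 − 1/43) · (1 − 1/461)
       = 107401014 · 231840/832566 = 29907360.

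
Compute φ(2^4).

φ(16) = 16 · (1 − 1/2)
       = 16 · 1/2 = 8.

8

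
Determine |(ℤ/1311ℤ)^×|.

792

Prime factorization: 1311 = 3 · 19 · 23.
φ(1311) = 1311 · (1 − 1/3) · (1 − 1/19) · (1 − 1/23)
       = 1311 · 792/1311 = 792.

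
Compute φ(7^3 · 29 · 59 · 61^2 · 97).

167758940160

φ(211824180001) = 211824180001 · (1 − 1/7) · (1 − 1/29) · (1 − 1/59) · (1 − 1/61) · (1 − 1/97)
       = 211824180001 · 56125440/70867909 = 167758940160.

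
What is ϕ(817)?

756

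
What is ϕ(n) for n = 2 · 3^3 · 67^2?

φ(2) = 2 − 1 = 1.
φ(3^3) = 3^3 − 3^2 = 27 − 9 = 18.
φ(67^2) = 67^1·(67−1) = 67·66 = 4422.
Since φ is multiplicative, φ(242406) = 1 · 18 · 4422 = 79596.

79596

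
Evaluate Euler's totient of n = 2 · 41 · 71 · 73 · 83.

φ(35275498) = 35275498 · (1 − 1/2) · (1 − 1/41) · (1 − 1/71) · (1 − 1/73) · (1 − 1/83)
       = 35275498 · 16531200/35275498 = 16531200.

16531200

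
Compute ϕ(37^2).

φ(37^2) = 37^2 − 37^1 = 1369 − 37 = 1332.

1332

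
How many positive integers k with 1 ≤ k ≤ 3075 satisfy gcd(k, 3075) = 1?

1600

Prime factorization: 3075 = 3 * 5^2 * 41.
φ(3075) = 3075 · (1 − 1/3) · (1 − 1/5) · (1 − 1/41)
       = 3075 · 320/615 = 1600.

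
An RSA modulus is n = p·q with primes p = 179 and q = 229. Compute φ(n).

φ(179) = 179 − 1 = 178.
φ(229) = 229 − 1 = 228.
Since φ is multiplicative, φ(40991) = 178 · 228 = 40584.

40584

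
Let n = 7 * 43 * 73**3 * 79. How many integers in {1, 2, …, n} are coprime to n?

φ(7) = 7 − 1 = 6.
φ(43) = 43 − 1 = 42.
φ(73^3) = 73^3 − 73^2 = 389017 − 5329 = 383688.
φ(79) = 79 − 1 = 78.
Multiply: 6 · 42 · 383688 · 78 = 7541771328.

7541771328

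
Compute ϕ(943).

880

943 = 23 · 41.
φ(23) = 23 − 1 = 22.
φ(41) = 41 − 1 = 40.
φ(943) = 22 × 40 = 880.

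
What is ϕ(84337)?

70400

Factor 84337: 84337 = 11**2 × 17 × 41.
φ(84337) = 84337 · (1 − 1/11) · (1 − 1/17) · (1 − 1/41)
       = 84337 · 6400/7667 = 70400.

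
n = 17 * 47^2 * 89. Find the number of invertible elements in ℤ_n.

3044096

φ(3342217) = 3342217 · (1 − 1/17) · (1 − 1/47) · (1 − 1/89)
       = 3342217 · 64768/71111 = 3044096.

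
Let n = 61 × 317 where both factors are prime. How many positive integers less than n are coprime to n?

φ(n) = (p − 1)(q − 1) = (61−1)(317−1) = 60·316 = 18960.

18960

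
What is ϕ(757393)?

564480

Prime factorization: 757393 = 7**2 · 13 · 29 · 41.
φ(757393) = 757393 · (1 − 1/7) · (1 − 1/13) · (1 − 1/29) · (1 − 1/41)
       = 757393 · 80640/108199 = 564480.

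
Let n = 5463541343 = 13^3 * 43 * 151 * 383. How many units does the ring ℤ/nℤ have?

4880584800

φ(13^3) = 13^2·(13−1) = 169·12 = 2028.
φ(43) = 43 − 1 = 42.
φ(151) = 151 − 1 = 150.
φ(383) = 383 − 1 = 382.
Multiply: 2028 · 42 · 150 · 382 = 4880584800.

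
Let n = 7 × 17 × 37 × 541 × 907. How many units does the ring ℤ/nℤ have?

φ(7) = 7 − 1 = 6.
φ(17) = 17 − 1 = 16.
φ(37) = 37 − 1 = 36.
φ(541) = 541 − 1 = 540.
φ(907) = 907 − 1 = 906.
Since φ is multiplicative, φ(2160494861) = 6 · 16 · 36 · 540 · 906 = 1690813440.

1690813440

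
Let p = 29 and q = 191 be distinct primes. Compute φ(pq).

5320

φ(n) = (p − 1)(q − 1) = (29−1)(191−1) = 28·190 = 5320.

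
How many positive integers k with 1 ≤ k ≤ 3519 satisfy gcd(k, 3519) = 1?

Prime factorization: 3519 = 3^2 * 17 * 23.
φ(3^2) = 3^2 − 3^1 = 9 − 3 = 6.
φ(17) = 17 − 1 = 16.
φ(23) = 23 − 1 = 22.
Multiply: 6 · 16 · 22 = 2112.

2112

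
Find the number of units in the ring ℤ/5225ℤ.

3600

Prime factorization: 5225 = 5^2 × 11 × 19.
φ(5225) = 5225 · (1 − 1/5) · (1 − 1/11) · (1 − 1/19)
       = 5225 · 720/1045 = 3600.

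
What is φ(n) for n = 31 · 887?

26580

φ(31) = 31 − 1 = 30.
φ(887) = 887 − 1 = 886.
Since φ is multiplicative, φ(27497) = 30 · 886 = 26580.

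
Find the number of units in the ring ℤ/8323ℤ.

8323 = 7 * 29 * 41.
φ(7) = 7 − 1 = 6.
φ(29) = 29 − 1 = 28.
φ(41) = 41 − 1 = 40.
Since φ is multiplicative, φ(8323) = 6 · 28 · 40 = 6720.

6720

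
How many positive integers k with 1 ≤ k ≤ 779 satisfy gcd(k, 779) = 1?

First factor: 779 = 19 · 41.
φ(779) = 779 · (1 − 1/19) · (1 − 1/41)
       = 779 · 720/779 = 720.

720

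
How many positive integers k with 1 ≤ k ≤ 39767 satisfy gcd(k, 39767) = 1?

Factor 39767: 39767 = 7 · 13 · 19 · 23.
φ(39767) = 39767 · (1 − 1/7) · (1 − 1/13) · (1 − 1/19) · (1 − 1/23)
       = 39767 · 28512/39767 = 28512.

28512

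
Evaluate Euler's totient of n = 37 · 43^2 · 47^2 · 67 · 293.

φ(2966721467027) = 2966721467027 · (1 − 1/37) · (1 − 1/43) · (1 − 1/47) · (1 − 1/67) · (1 − 1/293)
       = 2966721467027 · 1340406144/1467947287 = 2708960817024.

2708960817024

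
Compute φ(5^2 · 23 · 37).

15840

φ(21275) = 21275 · (1 − 1/5) · (1 − 1/23) · (1 − 1/37)
       = 21275 · 3168/4255 = 15840.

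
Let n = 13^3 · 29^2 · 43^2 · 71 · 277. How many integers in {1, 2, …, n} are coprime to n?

57457780773120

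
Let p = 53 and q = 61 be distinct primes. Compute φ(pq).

3120

φ(pq) = (p−1)(q−1) = 52 · 60 = 3120.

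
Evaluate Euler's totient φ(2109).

Factor 2109: 2109 = 3 × 19 × 37.
φ(3) = 3 − 1 = 2.
φ(19) = 19 − 1 = 18.
φ(37) = 37 − 1 = 36.
Multiply: 2 · 18 · 36 = 1296.

1296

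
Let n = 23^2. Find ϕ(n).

φ(529) = 529 · (1 − 1/23)
       = 529 · 22/23 = 506.

506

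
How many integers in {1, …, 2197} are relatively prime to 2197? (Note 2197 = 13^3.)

2028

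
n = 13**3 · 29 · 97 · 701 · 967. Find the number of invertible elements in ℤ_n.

φ(13^3) = 13^2·(13−1) = 169·12 = 2028.
φ(29) = 29 − 1 = 28.
φ(97) = 97 − 1 = 96.
φ(701) = 701 − 1 = 700.
φ(967) = 967 − 1 = 966.
Since φ is multiplicative, φ(4189327196587) = 2028 · 28 · 96 · 700 · 966 = 3686144716800.

3686144716800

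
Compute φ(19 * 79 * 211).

294840

φ(316711) = 316711 · (1 − 1/19) · (1 − 1/79) · (1 − 1/211)
       = 316711 · 294840/316711 = 294840.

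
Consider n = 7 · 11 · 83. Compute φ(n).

φ(7) = 7 − 1 = 6.
φ(11) = 11 − 1 = 10.
φ(83) = 83 − 1 = 82.
Since φ is multiplicative, φ(6391) = 6 · 10 · 82 = 4920.

4920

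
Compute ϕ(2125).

1600

First factor: 2125 = 5**3 · 17.
φ(2125) = 2125 · (1 − 1/5) · (1 − 1/17)
       = 2125 · 64/85 = 1600.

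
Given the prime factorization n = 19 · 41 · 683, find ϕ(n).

491040

φ(19) = 19 − 1 = 18.
φ(41) = 41 − 1 = 40.
φ(683) = 683 − 1 = 682.
Since φ is multiplicative, φ(532057) = 18 · 40 · 682 = 491040.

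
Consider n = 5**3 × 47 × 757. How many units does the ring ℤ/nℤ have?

3477600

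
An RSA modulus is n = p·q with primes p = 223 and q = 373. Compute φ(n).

82584

φ(223) = 223 − 1 = 222.
φ(373) = 373 − 1 = 372.
φ(83179) = 222 × 372 = 82584.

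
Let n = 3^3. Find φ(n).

18

φ(3^3) = 3^2·(3−1) = 9·2 = 18.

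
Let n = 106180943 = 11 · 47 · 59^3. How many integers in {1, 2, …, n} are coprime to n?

92873080

φ(11) = 11 − 1 = 10.
φ(47) = 47 − 1 = 46.
φ(59^3) = 59^3 − 59^2 = 205379 − 3481 = 201898.
φ(106180943) = 10 × 46 × 201898 = 92873080.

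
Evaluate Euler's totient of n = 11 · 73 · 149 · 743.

79067520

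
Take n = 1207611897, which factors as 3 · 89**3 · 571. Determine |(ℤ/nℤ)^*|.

794634720

φ(1207611897) = 1207611897 · (1 − 1/3) · (1 − 1/89) · (1 − 1/571)
       = 1207611897 · 100320/152457 = 794634720.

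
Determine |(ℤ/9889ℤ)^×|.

8400

9889 = 11 * 29 * 31.
φ(9889) = 9889 · (1 − 1/11) · (1 − 1/29) · (1 − 1/31)
       = 9889 · 8400/9889 = 8400.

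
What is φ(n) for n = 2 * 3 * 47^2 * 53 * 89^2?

1761009536

φ(2) = 2 − 1 = 1.
φ(3) = 3 − 1 = 2.
φ(47^2) = 47^1·(47−1) = 47·46 = 2162.
φ(53) = 53 − 1 = 52.
φ(89^2) = 89^1·(89−1) = 89·88 = 7832.
φ(5564201502) = 1 × 2 × 2162 × 52 × 7832 = 1761009536.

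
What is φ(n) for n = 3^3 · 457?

8208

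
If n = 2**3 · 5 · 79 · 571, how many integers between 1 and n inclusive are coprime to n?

φ(1804360) = 1804360 · (1 − 1/2) · (1 − 1/5) · (1 − 1/79) · (1 − 1/571)
       = 1804360 · 177840/451090 = 711360.

711360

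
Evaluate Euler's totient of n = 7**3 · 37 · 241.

2540160

φ(3058531) = 3058531 · (1 − 1/7) · (1 − 1/37) · (1 − 1/241)
       = 3058531 · 51840/62419 = 2540160.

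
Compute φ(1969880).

1969880 = 2^3 * 5 * 11^3 * 37.
φ(2^3) = 2^2·(2−1) = 4·1 = 4.
φ(5) = 5 − 1 = 4.
φ(11^3) = 11^2·(11−1) = 121·10 = 1210.
φ(37) = 37 − 1 = 36.
φ(1969880) = 4 × 4 × 1210 × 36 = 696960.

696960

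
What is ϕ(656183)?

542080

656183 = 11**3 * 17 * 29.
φ(11^3) = 11^2·(11−1) = 121·10 = 1210.
φ(17) = 17 − 1 = 16.
φ(29) = 29 − 1 = 28.
φ(656183) = 1210 × 16 × 28 = 542080.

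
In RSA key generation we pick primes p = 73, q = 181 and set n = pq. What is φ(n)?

12960

φ(13213) = 13213 · (1 − 1/73) · (1 − 1/181)
       = 13213 · 12960/13213 = 12960.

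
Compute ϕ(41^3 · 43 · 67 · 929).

172969251840

φ(184463541529) = 184463541529 · (1 − 1/41) · (1 − 1/43) · (1 − 1/67) · (1 − 1/929)
       = 184463541529 · 102896640/109734409 = 172969251840.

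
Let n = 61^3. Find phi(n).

φ(61^3) = 61^2·(61−1) = 3721·60 = 223260.

223260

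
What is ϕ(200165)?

127008

Factor 200165: 200165 = 5 * 7^2 * 19 * 43.
φ(200165) = 200165 · (1 − 1/5) · (1 − 1/7) · (1 − 1/19) · (1 − 1/43)
       = 200165 · 18144/28595 = 127008.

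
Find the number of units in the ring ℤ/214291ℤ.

159720

First factor: 214291 = 7 * 11**3 * 23.
φ(214291) = 214291 · (1 − 1/7) · (1 − 1/11) · (1 − 1/23)
       = 214291 · 1320/1771 = 159720.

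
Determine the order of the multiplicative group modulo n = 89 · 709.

φ(89) = 89 − 1 = 88.
φ(709) = 709 − 1 = 708.
φ(63101) = 88 × 708 = 62304.

62304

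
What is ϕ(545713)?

545713 = 7^3 · 37 · 43.
φ(7^3) = 7^3 − 7^2 = 343 − 49 = 294.
φ(37) = 37 − 1 = 36.
φ(43) = 43 − 1 = 42.
Multiply: 294 · 36 · 42 = 444528.

444528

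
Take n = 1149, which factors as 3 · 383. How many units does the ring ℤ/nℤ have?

764

φ(3) = 3 − 1 = 2.
φ(383) = 383 − 1 = 382.
Multiply: 2 · 382 = 764.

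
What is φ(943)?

Prime factorization: 943 = 23 × 41.
φ(943) = 943 · (1 − 1/23) · (1 − 1/41)
       = 943 · 880/943 = 880.

880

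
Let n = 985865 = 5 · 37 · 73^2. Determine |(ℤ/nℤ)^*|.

756864

φ(985865) = 985865 · (1 − 1/5) · (1 − 1/37) · (1 − 1/73)
       = 985865 · 10368/13505 = 756864.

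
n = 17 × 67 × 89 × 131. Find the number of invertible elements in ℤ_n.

φ(17) = 17 − 1 = 16.
φ(67) = 67 − 1 = 66.
φ(89) = 89 − 1 = 88.
φ(131) = 131 − 1 = 130.
Since φ is multiplicative, φ(13279601) = 16 · 66 · 88 · 130 = 12080640.

12080640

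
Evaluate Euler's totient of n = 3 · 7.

12

φ(3) = 3 − 1 = 2.
φ(7) = 7 − 1 = 6.
Multiply: 2 · 6 = 12.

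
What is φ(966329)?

Prime factorization: 966329 = 7**2 × 13 × 37 × 41.
φ(966329) = 966329 · (1 − 1/7) · (1 − 1/13) · (1 − 1/37) · (1 − 1/41)
       = 966329 · 103680/138047 = 725760.

725760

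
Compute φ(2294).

2294 = 2 * 31 * 37.
φ(2) = 2 − 1 = 1.
φ(31) = 31 − 1 = 30.
φ(37) = 37 − 1 = 36.
Since φ is multiplicative, φ(2294) = 1 · 30 · 36 = 1080.

1080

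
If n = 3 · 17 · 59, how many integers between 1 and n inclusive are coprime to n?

φ(3009) = 3009 · (1 − 1/3) · (1 − 1/17) · (1 − 1/59)
       = 3009 · 1856/3009 = 1856.

1856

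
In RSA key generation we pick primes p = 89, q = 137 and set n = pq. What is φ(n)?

φ(12193) = 12193 · (1 − 1/89) · (1 − 1/137)
       = 12193 · 11968/12193 = 11968.

11968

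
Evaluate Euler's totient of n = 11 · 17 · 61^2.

585600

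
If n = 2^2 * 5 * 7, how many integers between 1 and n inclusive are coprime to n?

48

φ(2^2) = 2^1·(2−1) = 2·1 = 2.
φ(5) = 5 − 1 = 4.
φ(7) = 7 − 1 = 6.
Since φ is multiplicative, φ(140) = 2 · 4 · 6 = 48.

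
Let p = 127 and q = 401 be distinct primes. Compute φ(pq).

50400

φ(n) = (p − 1)(q − 1) = (127−1)(401−1) = 126·400 = 50400.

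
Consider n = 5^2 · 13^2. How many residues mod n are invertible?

3120

φ(4225) = 4225 · (1 − 1/5) · (1 − 1/13)
       = 4225 · 48/65 = 3120.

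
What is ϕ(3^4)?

φ(81) = 81 · (1 − 1/3)
       = 81 · 2/3 = 54.

54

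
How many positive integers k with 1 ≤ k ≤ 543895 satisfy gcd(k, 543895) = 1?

First factor: 543895 = 5 · 11^2 · 29 · 31.
φ(543895) = 543895 · (1 − 1/5) · (1 − 1/11) · (1 − 1/29) · (1 − 1/31)
       = 543895 · 33600/49445 = 369600.

369600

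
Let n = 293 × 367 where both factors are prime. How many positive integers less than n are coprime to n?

106872

φ(pq) = (p−1)(q−1) = 292 · 366 = 106872.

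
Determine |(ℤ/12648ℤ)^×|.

3840

Factor 12648: 12648 = 2**3 · 3 · 17 · 31.
φ(2^3) = 2^2·(2−1) = 4·1 = 4.
φ(3) = 3 − 1 = 2.
φ(17) = 17 − 1 = 16.
φ(31) = 31 − 1 = 30.
Multiply: 4 · 2 · 16 · 30 = 3840.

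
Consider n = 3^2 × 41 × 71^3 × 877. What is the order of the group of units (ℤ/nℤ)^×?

φ(115824652443) = 115824652443 · (1 − 1/3) · (1 − 1/41) · (1 − 1/71) · (1 − 1/877)
       = 115824652443 · 4905600/7658841 = 74187388800.

74187388800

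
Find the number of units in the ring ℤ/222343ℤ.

179200

222343 = 11 * 17 * 29 * 41.
φ(11) = 11 − 1 = 10.
φ(17) = 17 − 1 = 16.
φ(29) = 29 − 1 = 28.
φ(41) = 41 − 1 = 40.
φ(222343) = 10 × 16 × 28 × 40 = 179200.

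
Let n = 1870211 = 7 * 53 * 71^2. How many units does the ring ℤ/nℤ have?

φ(1870211) = 1870211 · (1 − 1/7) · (1 − 1/53) · (1 − 1/71)
       = 1870211 · 21840/26341 = 1550640.

1550640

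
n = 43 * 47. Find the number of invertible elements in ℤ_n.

φ(2021) = 2021 · (1 − 1/43) · (1 − 1/47)
       = 2021 · 1932/2021 = 1932.

1932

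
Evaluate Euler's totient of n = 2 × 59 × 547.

31668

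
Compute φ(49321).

First factor: 49321 = 31 · 37 · 43.
φ(31) = 31 − 1 = 30.
φ(37) = 37 − 1 = 36.
φ(43) = 43 − 1 = 42.
φ(49321) = 30 × 36 × 42 = 45360.

45360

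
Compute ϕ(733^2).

φ(537289) = 537289 · (1 − 1/733)
       = 537289 · 732/733 = 536556.

536556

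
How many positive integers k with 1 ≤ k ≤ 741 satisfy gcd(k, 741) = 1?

432

Prime factorization: 741 = 3 · 13 · 19.
φ(741) = 741 · (1 − 1/3) · (1 − 1/13) · (1 − 1/19)
       = 741 · 432/741 = 432.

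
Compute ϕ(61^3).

223260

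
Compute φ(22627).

19360

Prime factorization: 22627 = 11^3 · 17.
φ(11^3) = 11^2·(11−1) = 121·10 = 1210.
φ(17) = 17 − 1 = 16.
Since φ is multiplicative, φ(22627) = 1210 · 16 = 19360.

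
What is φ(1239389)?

Factor 1239389: 1239389 = 19 × 37 × 41 × 43.
φ(19) = 19 − 1 = 18.
φ(37) = 37 − 1 = 36.
φ(41) = 41 − 1 = 40.
φ(43) = 43 − 1 = 42.
φ(1239389) = 18 × 36 × 40 × 42 = 1088640.

1088640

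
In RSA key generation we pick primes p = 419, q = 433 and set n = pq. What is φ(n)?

180576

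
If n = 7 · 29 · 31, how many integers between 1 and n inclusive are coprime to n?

5040

φ(6293) = 6293 · (1 − 1/7) · (1 − 1/29) · (1 − 1/31)
       = 6293 · 5040/6293 = 5040.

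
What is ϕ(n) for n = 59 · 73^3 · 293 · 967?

6277203209088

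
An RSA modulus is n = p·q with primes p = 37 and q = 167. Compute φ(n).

5976

φ(n) = (p − 1)(q − 1) = (37−1)(167−1) = 36·166 = 5976.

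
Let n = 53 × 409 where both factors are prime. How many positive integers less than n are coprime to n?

21216

φ(53) = 53 − 1 = 52.
φ(409) = 409 − 1 = 408.
Since φ is multiplicative, φ(21677) = 52 · 408 = 21216.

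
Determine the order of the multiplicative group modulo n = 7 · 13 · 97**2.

670464

φ(856219) = 856219 · (1 − 1/7) · (1 − 1/13) · (1 − 1/97)
       = 856219 · 6912/8827 = 670464.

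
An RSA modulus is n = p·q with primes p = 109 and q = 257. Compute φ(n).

φ(pq) = (p−1)(q−1) = 108 · 256 = 27648.

27648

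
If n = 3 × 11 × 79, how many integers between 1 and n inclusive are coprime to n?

φ(2607) = 2607 · (1 − 1/3) · (1 − 1/11) · (1 − 1/79)
       = 2607 · 1560/2607 = 1560.

1560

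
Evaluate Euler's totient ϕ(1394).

640

First factor: 1394 = 2 · 17 · 41.
φ(1394) = 1394 · (1 − 1/2) · (1 − 1/17) · (1 − 1/41)
       = 1394 · 640/1394 = 640.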